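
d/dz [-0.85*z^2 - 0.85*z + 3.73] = -1.7*z - 0.85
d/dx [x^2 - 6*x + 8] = 2*x - 6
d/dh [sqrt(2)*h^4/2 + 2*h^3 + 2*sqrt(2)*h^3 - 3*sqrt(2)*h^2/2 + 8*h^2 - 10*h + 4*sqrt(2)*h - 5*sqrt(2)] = 2*sqrt(2)*h^3 + 6*h^2 + 6*sqrt(2)*h^2 - 3*sqrt(2)*h + 16*h - 10 + 4*sqrt(2)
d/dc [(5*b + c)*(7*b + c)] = 12*b + 2*c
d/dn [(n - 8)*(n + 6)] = 2*n - 2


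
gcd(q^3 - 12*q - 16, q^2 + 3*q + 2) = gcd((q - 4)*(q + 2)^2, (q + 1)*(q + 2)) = q + 2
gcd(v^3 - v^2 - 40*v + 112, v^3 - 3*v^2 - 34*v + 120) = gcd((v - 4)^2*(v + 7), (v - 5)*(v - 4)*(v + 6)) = v - 4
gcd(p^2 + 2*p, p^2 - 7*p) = p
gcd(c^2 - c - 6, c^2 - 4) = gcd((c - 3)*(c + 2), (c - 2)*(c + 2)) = c + 2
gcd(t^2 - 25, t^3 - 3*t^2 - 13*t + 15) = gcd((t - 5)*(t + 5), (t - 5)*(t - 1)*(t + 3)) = t - 5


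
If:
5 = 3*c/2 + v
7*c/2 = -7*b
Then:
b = v/3 - 5/3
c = 10/3 - 2*v/3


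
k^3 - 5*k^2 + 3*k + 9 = (k - 3)^2*(k + 1)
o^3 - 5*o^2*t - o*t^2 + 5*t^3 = (o - 5*t)*(o - t)*(o + t)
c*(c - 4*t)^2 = c^3 - 8*c^2*t + 16*c*t^2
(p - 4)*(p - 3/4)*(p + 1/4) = p^3 - 9*p^2/2 + 29*p/16 + 3/4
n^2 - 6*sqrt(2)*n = n*(n - 6*sqrt(2))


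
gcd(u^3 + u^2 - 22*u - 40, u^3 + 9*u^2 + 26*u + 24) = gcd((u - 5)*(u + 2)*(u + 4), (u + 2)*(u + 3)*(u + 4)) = u^2 + 6*u + 8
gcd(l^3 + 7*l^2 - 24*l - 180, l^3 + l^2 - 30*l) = l^2 + l - 30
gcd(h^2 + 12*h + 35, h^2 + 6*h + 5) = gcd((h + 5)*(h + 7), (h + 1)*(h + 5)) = h + 5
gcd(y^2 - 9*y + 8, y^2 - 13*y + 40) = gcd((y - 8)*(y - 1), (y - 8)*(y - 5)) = y - 8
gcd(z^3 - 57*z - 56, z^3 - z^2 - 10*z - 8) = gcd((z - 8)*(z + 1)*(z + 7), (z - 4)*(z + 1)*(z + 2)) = z + 1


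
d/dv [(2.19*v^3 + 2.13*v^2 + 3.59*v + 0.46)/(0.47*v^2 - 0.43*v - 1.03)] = (1.0293*v^4 - 1.8834*v^3 - 9.3703*v^2 - 4.8202*v - 3.4999)/(0.2209*v^4 - 0.4042*v^3 - 0.7833*v^2 + 0.8858*v + 1.0609)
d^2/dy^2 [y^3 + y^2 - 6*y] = 6*y + 2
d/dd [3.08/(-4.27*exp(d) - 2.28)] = 13.1516*exp(d)/(4.27*exp(d) + 2.28)^2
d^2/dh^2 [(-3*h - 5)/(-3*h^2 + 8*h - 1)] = 2*(9*(1 - 3*h)*(3*h^2 - 8*h + 1) + 4*(3*h - 4)^2*(3*h + 5))/(3*h^2 - 8*h + 1)^3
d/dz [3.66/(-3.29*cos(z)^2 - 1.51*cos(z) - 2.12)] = -(24.0828*cos(z) + 5.5266)*sin(z)/(3.29*cos(z)^2 + 1.51*cos(z) + 2.12)^2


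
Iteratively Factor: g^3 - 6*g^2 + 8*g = (g - 2)*(g^2 - 4*g) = (g - 4)*(g - 2)*(g)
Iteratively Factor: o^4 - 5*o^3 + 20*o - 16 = (o - 4)*(o^3 - o^2 - 4*o + 4) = (o - 4)*(o + 2)*(o^2 - 3*o + 2) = (o - 4)*(o - 1)*(o + 2)*(o - 2)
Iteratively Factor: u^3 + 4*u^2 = (u)*(u^2 + 4*u) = u*(u + 4)*(u)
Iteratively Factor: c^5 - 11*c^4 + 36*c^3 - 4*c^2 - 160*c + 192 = (c + 2)*(c^4 - 13*c^3 + 62*c^2 - 128*c + 96) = (c - 4)*(c + 2)*(c^3 - 9*c^2 + 26*c - 24) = (c - 4)*(c - 2)*(c + 2)*(c^2 - 7*c + 12) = (c - 4)^2*(c - 2)*(c + 2)*(c - 3)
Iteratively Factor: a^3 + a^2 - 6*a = (a)*(a^2 + a - 6) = a*(a - 2)*(a + 3)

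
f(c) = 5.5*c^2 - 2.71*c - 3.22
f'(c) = 11.0*c - 2.71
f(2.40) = 21.96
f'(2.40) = 23.69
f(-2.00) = 24.20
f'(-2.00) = -24.71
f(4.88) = 114.53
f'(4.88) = 50.97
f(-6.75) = 265.67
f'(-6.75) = -76.96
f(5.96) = 176.00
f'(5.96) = 62.85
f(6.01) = 179.15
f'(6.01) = 63.40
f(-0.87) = 3.30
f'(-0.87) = -12.28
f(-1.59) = 14.99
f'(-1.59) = -20.20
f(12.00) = 756.26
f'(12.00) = 129.29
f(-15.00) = 1274.93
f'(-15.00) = -167.71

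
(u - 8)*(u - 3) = u^2 - 11*u + 24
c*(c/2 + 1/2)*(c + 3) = c^3/2 + 2*c^2 + 3*c/2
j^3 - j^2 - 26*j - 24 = (j - 6)*(j + 1)*(j + 4)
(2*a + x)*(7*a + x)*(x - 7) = 14*a^2*x - 98*a^2 + 9*a*x^2 - 63*a*x + x^3 - 7*x^2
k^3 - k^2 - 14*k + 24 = (k - 3)*(k - 2)*(k + 4)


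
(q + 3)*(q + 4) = q^2 + 7*q + 12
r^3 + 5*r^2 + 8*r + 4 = (r + 1)*(r + 2)^2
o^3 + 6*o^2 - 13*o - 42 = (o - 3)*(o + 2)*(o + 7)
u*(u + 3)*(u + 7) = u^3 + 10*u^2 + 21*u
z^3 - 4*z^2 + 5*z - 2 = (z - 2)*(z - 1)^2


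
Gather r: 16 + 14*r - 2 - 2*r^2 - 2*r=-2*r^2 + 12*r + 14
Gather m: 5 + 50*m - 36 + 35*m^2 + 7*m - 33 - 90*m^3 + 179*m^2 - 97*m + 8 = -90*m^3 + 214*m^2 - 40*m - 56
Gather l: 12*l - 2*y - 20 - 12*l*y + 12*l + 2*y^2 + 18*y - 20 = l*(24 - 12*y) + 2*y^2 + 16*y - 40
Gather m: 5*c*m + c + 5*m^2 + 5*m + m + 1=c + 5*m^2 + m*(5*c + 6) + 1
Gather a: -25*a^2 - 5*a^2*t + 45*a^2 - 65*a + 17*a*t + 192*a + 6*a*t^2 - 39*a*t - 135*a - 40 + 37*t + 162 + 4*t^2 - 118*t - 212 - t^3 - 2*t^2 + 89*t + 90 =a^2*(20 - 5*t) + a*(6*t^2 - 22*t - 8) - t^3 + 2*t^2 + 8*t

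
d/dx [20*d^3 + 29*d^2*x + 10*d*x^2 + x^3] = 29*d^2 + 20*d*x + 3*x^2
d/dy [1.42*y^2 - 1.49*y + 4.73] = 2.84*y - 1.49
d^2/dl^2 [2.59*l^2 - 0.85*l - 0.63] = 5.18000000000000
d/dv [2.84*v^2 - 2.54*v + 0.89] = 5.68*v - 2.54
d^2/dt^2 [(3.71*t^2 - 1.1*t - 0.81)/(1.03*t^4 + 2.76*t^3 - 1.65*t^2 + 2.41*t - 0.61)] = (23.615634*t^8 + 49.276848*t^7 + 1.9130219999999*t^6 - 218.651496*t^5 - 94.9455659999999*t^4 + 162.750422*t^3 - 96.293412*t^2 + 17.786394*t - 8.25183)/(1.092727*t^12 + 8.784252*t^11 + 18.286929*t^10 + 0.551162999999999*t^9 + 9.87084600000001*t^8 + 42.63813*t^7 - 60.115974*t^6 + 75.357165*t^5 - 56.927337*t^4 + 31.632499*t^3 - 12.470718*t^2 + 2.690283*t - 0.226981)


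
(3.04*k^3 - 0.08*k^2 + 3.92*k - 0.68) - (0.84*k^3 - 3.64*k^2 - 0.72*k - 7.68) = 2.2*k^3 + 3.56*k^2 + 4.64*k + 7.0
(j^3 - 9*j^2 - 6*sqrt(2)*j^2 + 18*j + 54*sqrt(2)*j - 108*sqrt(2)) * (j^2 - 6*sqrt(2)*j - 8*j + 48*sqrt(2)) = j^5 - 17*j^4 - 12*sqrt(2)*j^4 + 162*j^3 + 204*sqrt(2)*j^3 - 1080*sqrt(2)*j^2 - 1368*j^2 + 1728*sqrt(2)*j + 6480*j - 10368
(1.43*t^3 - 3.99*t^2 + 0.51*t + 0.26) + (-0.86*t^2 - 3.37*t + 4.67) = 1.43*t^3 - 4.85*t^2 - 2.86*t + 4.93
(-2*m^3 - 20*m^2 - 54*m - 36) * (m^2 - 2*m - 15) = -2*m^5 - 16*m^4 + 16*m^3 + 372*m^2 + 882*m + 540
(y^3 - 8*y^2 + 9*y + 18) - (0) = y^3 - 8*y^2 + 9*y + 18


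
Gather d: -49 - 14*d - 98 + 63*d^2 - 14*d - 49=63*d^2 - 28*d - 196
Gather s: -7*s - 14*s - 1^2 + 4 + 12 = 15 - 21*s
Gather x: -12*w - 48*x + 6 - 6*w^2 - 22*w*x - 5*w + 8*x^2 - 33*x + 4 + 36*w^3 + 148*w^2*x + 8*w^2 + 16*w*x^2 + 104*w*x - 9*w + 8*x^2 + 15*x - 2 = 36*w^3 + 2*w^2 - 26*w + x^2*(16*w + 16) + x*(148*w^2 + 82*w - 66) + 8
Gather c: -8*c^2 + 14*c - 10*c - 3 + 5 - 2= -8*c^2 + 4*c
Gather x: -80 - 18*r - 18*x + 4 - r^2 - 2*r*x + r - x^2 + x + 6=-r^2 - 17*r - x^2 + x*(-2*r - 17) - 70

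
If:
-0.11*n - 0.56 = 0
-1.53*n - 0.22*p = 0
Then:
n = -5.09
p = 35.40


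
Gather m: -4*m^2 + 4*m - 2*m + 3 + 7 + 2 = -4*m^2 + 2*m + 12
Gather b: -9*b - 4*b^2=-4*b^2 - 9*b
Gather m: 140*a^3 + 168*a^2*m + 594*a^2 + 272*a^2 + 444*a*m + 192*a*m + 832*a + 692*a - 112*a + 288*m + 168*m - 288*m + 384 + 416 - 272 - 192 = 140*a^3 + 866*a^2 + 1412*a + m*(168*a^2 + 636*a + 168) + 336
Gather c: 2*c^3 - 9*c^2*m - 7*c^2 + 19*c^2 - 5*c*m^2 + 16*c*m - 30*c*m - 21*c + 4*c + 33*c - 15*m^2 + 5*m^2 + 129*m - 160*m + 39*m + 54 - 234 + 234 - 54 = 2*c^3 + c^2*(12 - 9*m) + c*(-5*m^2 - 14*m + 16) - 10*m^2 + 8*m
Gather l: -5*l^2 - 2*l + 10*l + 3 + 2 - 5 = -5*l^2 + 8*l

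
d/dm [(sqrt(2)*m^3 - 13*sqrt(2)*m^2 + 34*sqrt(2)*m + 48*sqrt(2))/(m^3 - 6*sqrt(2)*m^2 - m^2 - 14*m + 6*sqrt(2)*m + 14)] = sqrt(2)*((3*m^2 - 26*m + 34)*(m^3 - 6*sqrt(2)*m^2 - m^2 - 14*m + 6*sqrt(2)*m + 14) + (m^3 - 13*m^2 + 34*m + 48)*(-3*m^2 + 2*m + 12*sqrt(2)*m - 6*sqrt(2) + 14))/(m^3 - 6*sqrt(2)*m^2 - m^2 - 14*m + 6*sqrt(2)*m + 14)^2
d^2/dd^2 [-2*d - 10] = 0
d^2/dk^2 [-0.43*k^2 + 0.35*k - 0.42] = -0.860000000000000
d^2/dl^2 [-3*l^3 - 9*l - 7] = -18*l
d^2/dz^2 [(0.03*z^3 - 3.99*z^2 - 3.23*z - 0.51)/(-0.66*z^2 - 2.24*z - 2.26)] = (-1.38777878078145e-17*z^5 + 3.5527136788005e-15*z^4 - 9.195216*z^3 - 35.2872*z^2 - 25.302672*z + 11.652064)/(0.287496*z^6 + 2.927232*z^5 + 12.888216*z^4 + 31.286528*z^3 + 44.132376*z^2 + 34.323072*z + 11.543176)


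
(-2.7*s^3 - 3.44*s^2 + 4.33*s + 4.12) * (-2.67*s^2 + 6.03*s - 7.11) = 7.209*s^5 - 7.0962*s^4 - 13.1073*s^3 + 39.5679*s^2 - 5.9427*s - 29.2932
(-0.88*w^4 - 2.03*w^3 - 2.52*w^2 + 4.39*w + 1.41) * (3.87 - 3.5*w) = 3.08*w^5 + 3.6994*w^4 + 0.963900000000001*w^3 - 25.1174*w^2 + 12.0543*w + 5.4567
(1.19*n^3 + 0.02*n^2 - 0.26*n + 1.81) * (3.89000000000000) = 4.6291*n^3 + 0.0778*n^2 - 1.0114*n + 7.0409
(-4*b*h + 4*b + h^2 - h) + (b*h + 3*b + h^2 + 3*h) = -3*b*h + 7*b + 2*h^2 + 2*h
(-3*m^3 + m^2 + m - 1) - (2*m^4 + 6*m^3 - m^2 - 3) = -2*m^4 - 9*m^3 + 2*m^2 + m + 2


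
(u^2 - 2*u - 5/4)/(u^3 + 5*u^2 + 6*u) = (u^2 - 2*u - 5/4)/(u*(u^2 + 5*u + 6))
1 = 1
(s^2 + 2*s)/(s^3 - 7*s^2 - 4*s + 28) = s/(s^2 - 9*s + 14)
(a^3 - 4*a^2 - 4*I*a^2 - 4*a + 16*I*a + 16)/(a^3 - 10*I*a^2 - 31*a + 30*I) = (a^2 - 2*a*(2 + I) + 8*I)/(a^2 - 8*I*a - 15)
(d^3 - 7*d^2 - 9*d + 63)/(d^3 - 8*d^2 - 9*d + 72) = (d - 7)/(d - 8)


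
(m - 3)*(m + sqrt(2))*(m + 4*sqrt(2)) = m^3 - 3*m^2 + 5*sqrt(2)*m^2 - 15*sqrt(2)*m + 8*m - 24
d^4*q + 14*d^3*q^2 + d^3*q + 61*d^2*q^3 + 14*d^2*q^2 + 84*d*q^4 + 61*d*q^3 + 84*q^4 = (d + 3*q)*(d + 4*q)*(d + 7*q)*(d*q + q)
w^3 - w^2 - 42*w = w*(w - 7)*(w + 6)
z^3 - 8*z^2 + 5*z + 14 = (z - 7)*(z - 2)*(z + 1)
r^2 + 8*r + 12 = (r + 2)*(r + 6)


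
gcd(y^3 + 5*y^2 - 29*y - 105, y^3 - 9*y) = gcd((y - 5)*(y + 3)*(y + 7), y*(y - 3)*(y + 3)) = y + 3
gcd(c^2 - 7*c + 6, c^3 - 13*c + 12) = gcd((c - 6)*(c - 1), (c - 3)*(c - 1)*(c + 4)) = c - 1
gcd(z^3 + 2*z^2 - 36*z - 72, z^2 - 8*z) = 1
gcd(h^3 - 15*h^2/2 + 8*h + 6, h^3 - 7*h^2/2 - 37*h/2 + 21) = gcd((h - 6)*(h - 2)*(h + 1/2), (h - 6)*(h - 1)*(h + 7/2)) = h - 6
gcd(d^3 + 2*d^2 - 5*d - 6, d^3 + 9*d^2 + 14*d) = 1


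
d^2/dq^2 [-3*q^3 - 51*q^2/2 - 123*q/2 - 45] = -18*q - 51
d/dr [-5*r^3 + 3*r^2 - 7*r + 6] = -15*r^2 + 6*r - 7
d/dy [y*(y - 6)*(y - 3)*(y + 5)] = 4*y^3 - 12*y^2 - 54*y + 90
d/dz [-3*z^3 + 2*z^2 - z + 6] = -9*z^2 + 4*z - 1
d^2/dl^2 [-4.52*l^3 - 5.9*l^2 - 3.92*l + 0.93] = -27.12*l - 11.8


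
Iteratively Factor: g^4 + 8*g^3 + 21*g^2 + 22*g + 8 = (g + 1)*(g^3 + 7*g^2 + 14*g + 8) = (g + 1)*(g + 2)*(g^2 + 5*g + 4) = (g + 1)*(g + 2)*(g + 4)*(g + 1)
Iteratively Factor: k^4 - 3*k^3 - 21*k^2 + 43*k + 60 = (k + 1)*(k^3 - 4*k^2 - 17*k + 60) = (k - 5)*(k + 1)*(k^2 + k - 12) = (k - 5)*(k - 3)*(k + 1)*(k + 4)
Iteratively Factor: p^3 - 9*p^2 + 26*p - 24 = (p - 3)*(p^2 - 6*p + 8) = (p - 3)*(p - 2)*(p - 4)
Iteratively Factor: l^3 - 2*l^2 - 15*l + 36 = (l + 4)*(l^2 - 6*l + 9) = (l - 3)*(l + 4)*(l - 3)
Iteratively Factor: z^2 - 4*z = (z)*(z - 4)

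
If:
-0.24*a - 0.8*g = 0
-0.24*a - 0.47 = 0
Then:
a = -1.96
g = 0.59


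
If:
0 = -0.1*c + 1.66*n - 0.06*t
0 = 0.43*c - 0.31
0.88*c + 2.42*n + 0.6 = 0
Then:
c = 0.72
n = -0.51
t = -15.31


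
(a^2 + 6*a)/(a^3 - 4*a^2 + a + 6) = a*(a + 6)/(a^3 - 4*a^2 + a + 6)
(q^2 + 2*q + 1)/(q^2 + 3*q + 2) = (q + 1)/(q + 2)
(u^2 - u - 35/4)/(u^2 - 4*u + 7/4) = (2*u + 5)/(2*u - 1)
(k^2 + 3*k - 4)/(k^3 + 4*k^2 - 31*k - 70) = (k^2 + 3*k - 4)/(k^3 + 4*k^2 - 31*k - 70)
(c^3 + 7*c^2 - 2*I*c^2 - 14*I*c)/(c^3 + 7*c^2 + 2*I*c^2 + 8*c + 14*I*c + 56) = c/(c + 4*I)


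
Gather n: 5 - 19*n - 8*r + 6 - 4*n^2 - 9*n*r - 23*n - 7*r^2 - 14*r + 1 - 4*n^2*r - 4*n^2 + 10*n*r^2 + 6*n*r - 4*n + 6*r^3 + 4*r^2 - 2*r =n^2*(-4*r - 8) + n*(10*r^2 - 3*r - 46) + 6*r^3 - 3*r^2 - 24*r + 12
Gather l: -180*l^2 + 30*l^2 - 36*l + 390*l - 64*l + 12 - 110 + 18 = -150*l^2 + 290*l - 80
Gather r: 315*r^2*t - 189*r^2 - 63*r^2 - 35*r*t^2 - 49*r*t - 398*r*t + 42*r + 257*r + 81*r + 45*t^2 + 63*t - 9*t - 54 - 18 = r^2*(315*t - 252) + r*(-35*t^2 - 447*t + 380) + 45*t^2 + 54*t - 72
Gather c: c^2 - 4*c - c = c^2 - 5*c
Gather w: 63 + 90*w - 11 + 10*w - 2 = 100*w + 50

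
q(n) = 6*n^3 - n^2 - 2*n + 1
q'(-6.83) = 851.34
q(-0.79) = -1.00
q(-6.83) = -1943.66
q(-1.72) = -29.05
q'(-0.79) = 10.81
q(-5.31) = -914.90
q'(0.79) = 7.65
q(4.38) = 477.22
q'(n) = 18*n^2 - 2*n - 2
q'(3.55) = 217.74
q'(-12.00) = 2614.00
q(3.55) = 249.73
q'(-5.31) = 516.15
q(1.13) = 6.12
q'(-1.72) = 54.69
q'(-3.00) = 166.00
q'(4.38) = 334.56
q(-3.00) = -164.00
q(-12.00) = -10487.00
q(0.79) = 1.75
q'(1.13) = 18.72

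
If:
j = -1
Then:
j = -1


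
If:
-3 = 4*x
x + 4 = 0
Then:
No Solution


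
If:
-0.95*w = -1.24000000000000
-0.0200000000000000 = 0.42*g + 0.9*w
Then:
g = -2.84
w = 1.31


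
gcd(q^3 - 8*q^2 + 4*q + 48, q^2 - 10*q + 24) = q^2 - 10*q + 24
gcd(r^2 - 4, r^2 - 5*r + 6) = r - 2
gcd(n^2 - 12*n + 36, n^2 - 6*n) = n - 6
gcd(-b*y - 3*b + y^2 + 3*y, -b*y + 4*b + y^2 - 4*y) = -b + y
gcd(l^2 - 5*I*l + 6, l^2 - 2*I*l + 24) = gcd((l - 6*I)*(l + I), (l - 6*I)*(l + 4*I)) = l - 6*I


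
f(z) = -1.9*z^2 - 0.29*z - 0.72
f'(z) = -3.8*z - 0.29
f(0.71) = -1.88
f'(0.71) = -2.99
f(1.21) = -3.85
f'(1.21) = -4.89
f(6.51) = -83.13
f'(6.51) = -25.03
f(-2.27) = -9.85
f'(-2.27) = 8.34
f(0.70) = -1.85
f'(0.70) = -2.95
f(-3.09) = -17.97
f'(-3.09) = 11.45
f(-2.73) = -14.09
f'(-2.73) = 10.08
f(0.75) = -2.01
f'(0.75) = -3.14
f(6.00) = -70.86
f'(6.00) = -23.09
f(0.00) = -0.72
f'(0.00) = -0.29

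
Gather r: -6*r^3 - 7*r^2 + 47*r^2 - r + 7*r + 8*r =-6*r^3 + 40*r^2 + 14*r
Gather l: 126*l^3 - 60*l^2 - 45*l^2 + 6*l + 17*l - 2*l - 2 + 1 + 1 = 126*l^3 - 105*l^2 + 21*l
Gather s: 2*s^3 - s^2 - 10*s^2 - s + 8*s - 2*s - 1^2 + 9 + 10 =2*s^3 - 11*s^2 + 5*s + 18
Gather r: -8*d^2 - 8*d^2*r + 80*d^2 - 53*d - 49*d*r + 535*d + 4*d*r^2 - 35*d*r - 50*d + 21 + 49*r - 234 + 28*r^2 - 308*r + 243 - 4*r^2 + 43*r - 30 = 72*d^2 + 432*d + r^2*(4*d + 24) + r*(-8*d^2 - 84*d - 216)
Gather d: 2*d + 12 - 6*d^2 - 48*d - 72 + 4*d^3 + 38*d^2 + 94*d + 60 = 4*d^3 + 32*d^2 + 48*d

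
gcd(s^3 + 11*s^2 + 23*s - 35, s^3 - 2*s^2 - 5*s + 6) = s - 1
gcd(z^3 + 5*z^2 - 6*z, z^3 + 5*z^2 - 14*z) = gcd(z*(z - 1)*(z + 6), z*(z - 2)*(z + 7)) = z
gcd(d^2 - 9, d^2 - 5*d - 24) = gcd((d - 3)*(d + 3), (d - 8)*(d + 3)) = d + 3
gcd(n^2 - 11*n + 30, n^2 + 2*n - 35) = n - 5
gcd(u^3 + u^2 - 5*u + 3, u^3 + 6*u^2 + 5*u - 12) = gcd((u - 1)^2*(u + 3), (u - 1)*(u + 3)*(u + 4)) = u^2 + 2*u - 3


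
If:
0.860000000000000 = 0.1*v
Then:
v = 8.60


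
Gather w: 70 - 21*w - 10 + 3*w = 60 - 18*w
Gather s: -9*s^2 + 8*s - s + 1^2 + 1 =-9*s^2 + 7*s + 2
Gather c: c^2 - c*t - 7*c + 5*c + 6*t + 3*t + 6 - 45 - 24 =c^2 + c*(-t - 2) + 9*t - 63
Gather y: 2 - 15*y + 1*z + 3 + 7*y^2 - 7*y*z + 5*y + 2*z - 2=7*y^2 + y*(-7*z - 10) + 3*z + 3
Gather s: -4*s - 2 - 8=-4*s - 10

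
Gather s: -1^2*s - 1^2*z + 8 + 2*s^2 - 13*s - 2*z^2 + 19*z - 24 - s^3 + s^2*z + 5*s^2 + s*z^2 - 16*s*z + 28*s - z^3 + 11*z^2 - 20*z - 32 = -s^3 + s^2*(z + 7) + s*(z^2 - 16*z + 14) - z^3 + 9*z^2 - 2*z - 48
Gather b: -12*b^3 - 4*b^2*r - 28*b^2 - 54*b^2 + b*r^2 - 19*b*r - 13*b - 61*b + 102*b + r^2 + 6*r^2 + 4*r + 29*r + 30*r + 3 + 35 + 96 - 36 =-12*b^3 + b^2*(-4*r - 82) + b*(r^2 - 19*r + 28) + 7*r^2 + 63*r + 98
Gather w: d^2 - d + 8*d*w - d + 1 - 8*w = d^2 - 2*d + w*(8*d - 8) + 1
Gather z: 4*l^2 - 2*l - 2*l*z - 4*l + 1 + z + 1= 4*l^2 - 6*l + z*(1 - 2*l) + 2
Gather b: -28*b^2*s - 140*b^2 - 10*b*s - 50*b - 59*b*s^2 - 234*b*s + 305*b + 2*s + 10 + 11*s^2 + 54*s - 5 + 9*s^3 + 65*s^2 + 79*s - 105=b^2*(-28*s - 140) + b*(-59*s^2 - 244*s + 255) + 9*s^3 + 76*s^2 + 135*s - 100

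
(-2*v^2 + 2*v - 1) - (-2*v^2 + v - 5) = v + 4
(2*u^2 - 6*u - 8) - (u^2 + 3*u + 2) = u^2 - 9*u - 10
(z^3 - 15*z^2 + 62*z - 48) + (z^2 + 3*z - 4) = z^3 - 14*z^2 + 65*z - 52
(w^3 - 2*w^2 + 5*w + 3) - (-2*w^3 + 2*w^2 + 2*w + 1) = 3*w^3 - 4*w^2 + 3*w + 2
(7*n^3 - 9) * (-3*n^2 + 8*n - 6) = -21*n^5 + 56*n^4 - 42*n^3 + 27*n^2 - 72*n + 54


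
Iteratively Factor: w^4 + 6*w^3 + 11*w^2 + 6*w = (w)*(w^3 + 6*w^2 + 11*w + 6) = w*(w + 3)*(w^2 + 3*w + 2) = w*(w + 1)*(w + 3)*(w + 2)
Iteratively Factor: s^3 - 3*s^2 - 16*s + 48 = (s - 3)*(s^2 - 16) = (s - 4)*(s - 3)*(s + 4)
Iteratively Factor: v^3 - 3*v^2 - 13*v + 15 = (v + 3)*(v^2 - 6*v + 5) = (v - 1)*(v + 3)*(v - 5)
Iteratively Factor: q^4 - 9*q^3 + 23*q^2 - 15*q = (q - 5)*(q^3 - 4*q^2 + 3*q) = (q - 5)*(q - 1)*(q^2 - 3*q) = q*(q - 5)*(q - 1)*(q - 3)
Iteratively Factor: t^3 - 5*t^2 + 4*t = (t - 1)*(t^2 - 4*t) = (t - 4)*(t - 1)*(t)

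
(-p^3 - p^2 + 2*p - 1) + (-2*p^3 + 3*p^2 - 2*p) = -3*p^3 + 2*p^2 - 1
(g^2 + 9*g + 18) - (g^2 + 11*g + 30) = -2*g - 12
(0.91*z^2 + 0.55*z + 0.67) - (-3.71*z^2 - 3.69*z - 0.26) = 4.62*z^2 + 4.24*z + 0.93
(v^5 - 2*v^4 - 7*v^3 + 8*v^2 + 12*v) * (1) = v^5 - 2*v^4 - 7*v^3 + 8*v^2 + 12*v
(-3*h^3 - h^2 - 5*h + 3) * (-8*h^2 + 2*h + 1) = 24*h^5 + 2*h^4 + 35*h^3 - 35*h^2 + h + 3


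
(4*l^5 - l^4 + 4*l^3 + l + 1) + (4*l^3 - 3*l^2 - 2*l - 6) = 4*l^5 - l^4 + 8*l^3 - 3*l^2 - l - 5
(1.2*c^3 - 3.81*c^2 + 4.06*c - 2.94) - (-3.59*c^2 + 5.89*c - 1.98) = 1.2*c^3 - 0.22*c^2 - 1.83*c - 0.96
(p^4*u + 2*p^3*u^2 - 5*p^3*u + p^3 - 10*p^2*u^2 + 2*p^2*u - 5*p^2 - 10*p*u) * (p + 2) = p^5*u + 2*p^4*u^2 - 3*p^4*u + p^4 - 6*p^3*u^2 - 8*p^3*u - 3*p^3 - 20*p^2*u^2 - 6*p^2*u - 10*p^2 - 20*p*u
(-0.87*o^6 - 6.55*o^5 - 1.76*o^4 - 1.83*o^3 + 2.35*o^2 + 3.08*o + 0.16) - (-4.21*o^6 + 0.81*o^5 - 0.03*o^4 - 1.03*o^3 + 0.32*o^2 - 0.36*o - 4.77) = 3.34*o^6 - 7.36*o^5 - 1.73*o^4 - 0.8*o^3 + 2.03*o^2 + 3.44*o + 4.93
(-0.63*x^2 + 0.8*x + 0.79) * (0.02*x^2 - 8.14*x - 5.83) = -0.0126*x^4 + 5.1442*x^3 - 2.8233*x^2 - 11.0946*x - 4.6057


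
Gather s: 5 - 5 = 0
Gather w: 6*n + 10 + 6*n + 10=12*n + 20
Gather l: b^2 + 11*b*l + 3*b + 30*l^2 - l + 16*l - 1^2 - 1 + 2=b^2 + 3*b + 30*l^2 + l*(11*b + 15)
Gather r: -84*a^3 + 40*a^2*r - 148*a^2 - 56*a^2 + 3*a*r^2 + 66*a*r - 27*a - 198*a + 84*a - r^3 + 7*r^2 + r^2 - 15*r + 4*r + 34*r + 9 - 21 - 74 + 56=-84*a^3 - 204*a^2 - 141*a - r^3 + r^2*(3*a + 8) + r*(40*a^2 + 66*a + 23) - 30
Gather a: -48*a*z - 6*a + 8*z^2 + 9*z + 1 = a*(-48*z - 6) + 8*z^2 + 9*z + 1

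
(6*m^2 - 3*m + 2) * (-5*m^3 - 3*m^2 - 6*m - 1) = -30*m^5 - 3*m^4 - 37*m^3 + 6*m^2 - 9*m - 2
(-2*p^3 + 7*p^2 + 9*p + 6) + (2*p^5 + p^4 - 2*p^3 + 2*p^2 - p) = 2*p^5 + p^4 - 4*p^3 + 9*p^2 + 8*p + 6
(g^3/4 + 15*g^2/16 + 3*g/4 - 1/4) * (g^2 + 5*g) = g^5/4 + 35*g^4/16 + 87*g^3/16 + 7*g^2/2 - 5*g/4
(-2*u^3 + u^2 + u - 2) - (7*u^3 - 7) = -9*u^3 + u^2 + u + 5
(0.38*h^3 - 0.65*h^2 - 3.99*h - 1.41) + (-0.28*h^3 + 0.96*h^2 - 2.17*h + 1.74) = 0.1*h^3 + 0.31*h^2 - 6.16*h + 0.33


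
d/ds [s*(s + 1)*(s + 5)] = 3*s^2 + 12*s + 5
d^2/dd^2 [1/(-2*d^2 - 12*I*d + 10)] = (d^2 + 6*I*d - 4*(d + 3*I)^2 - 5)/(d^2 + 6*I*d - 5)^3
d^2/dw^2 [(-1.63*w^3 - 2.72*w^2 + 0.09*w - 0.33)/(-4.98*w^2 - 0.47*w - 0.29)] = (5.6843418860808e-14*w^5 - 21.184894*w^3 + 26.868462*w^2 + 6.236754*w - 0.32534)/(123.505992*w^6 + 34.968564*w^5 + 24.876594*w^4 + 4.176467*w^3 + 1.448637*w^2 + 0.118581*w + 0.024389)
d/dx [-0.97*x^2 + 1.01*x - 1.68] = 1.01 - 1.94*x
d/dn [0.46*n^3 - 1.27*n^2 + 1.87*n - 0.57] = 1.38*n^2 - 2.54*n + 1.87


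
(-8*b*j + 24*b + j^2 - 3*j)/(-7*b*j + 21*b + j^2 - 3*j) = (8*b - j)/(7*b - j)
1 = 1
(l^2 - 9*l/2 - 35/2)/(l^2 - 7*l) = (l + 5/2)/l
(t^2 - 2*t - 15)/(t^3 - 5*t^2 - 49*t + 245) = (t + 3)/(t^2 - 49)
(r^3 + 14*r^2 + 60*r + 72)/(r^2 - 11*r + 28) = (r^3 + 14*r^2 + 60*r + 72)/(r^2 - 11*r + 28)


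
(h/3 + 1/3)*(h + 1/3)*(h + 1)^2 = h^4/3 + 10*h^3/9 + 4*h^2/3 + 2*h/3 + 1/9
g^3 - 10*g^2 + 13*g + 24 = (g - 8)*(g - 3)*(g + 1)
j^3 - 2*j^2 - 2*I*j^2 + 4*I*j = j*(j - 2)*(j - 2*I)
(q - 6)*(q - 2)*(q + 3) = q^3 - 5*q^2 - 12*q + 36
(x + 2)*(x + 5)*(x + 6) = x^3 + 13*x^2 + 52*x + 60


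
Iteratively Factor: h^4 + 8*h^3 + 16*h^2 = (h + 4)*(h^3 + 4*h^2) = (h + 4)^2*(h^2) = h*(h + 4)^2*(h)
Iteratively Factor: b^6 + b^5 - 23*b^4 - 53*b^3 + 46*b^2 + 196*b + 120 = (b + 2)*(b^5 - b^4 - 21*b^3 - 11*b^2 + 68*b + 60) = (b + 2)^2*(b^4 - 3*b^3 - 15*b^2 + 19*b + 30) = (b - 5)*(b + 2)^2*(b^3 + 2*b^2 - 5*b - 6) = (b - 5)*(b - 2)*(b + 2)^2*(b^2 + 4*b + 3) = (b - 5)*(b - 2)*(b + 2)^2*(b + 3)*(b + 1)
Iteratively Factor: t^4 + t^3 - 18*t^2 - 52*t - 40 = (t + 2)*(t^3 - t^2 - 16*t - 20) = (t + 2)^2*(t^2 - 3*t - 10) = (t - 5)*(t + 2)^2*(t + 2)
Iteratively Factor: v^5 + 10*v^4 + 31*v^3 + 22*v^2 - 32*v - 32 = (v + 4)*(v^4 + 6*v^3 + 7*v^2 - 6*v - 8) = (v + 1)*(v + 4)*(v^3 + 5*v^2 + 2*v - 8) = (v + 1)*(v + 4)^2*(v^2 + v - 2) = (v + 1)*(v + 2)*(v + 4)^2*(v - 1)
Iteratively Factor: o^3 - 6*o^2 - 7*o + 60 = (o - 4)*(o^2 - 2*o - 15) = (o - 5)*(o - 4)*(o + 3)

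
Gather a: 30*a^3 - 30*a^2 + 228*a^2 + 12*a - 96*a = 30*a^3 + 198*a^2 - 84*a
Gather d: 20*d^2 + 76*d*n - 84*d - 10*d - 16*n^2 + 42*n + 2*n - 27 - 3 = 20*d^2 + d*(76*n - 94) - 16*n^2 + 44*n - 30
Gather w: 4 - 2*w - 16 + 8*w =6*w - 12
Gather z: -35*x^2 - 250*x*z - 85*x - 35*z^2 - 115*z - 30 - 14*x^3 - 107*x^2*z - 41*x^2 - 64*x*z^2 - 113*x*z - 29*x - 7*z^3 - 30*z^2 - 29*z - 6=-14*x^3 - 76*x^2 - 114*x - 7*z^3 + z^2*(-64*x - 65) + z*(-107*x^2 - 363*x - 144) - 36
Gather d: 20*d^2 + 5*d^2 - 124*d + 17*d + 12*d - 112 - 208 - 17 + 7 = 25*d^2 - 95*d - 330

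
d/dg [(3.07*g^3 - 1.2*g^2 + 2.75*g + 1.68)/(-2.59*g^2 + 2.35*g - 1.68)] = (-7.9513*g^4 + 14.429*g^3 - 11.1703*g^2 + 12.7344*g - 8.568)/(6.7081*g^4 - 12.173*g^3 + 14.2249*g^2 - 7.896*g + 2.8224)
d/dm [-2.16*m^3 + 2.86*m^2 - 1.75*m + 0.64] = -6.48*m^2 + 5.72*m - 1.75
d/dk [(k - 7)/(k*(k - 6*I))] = (-k^2 + 14*k - 42*I)/(k^2*(k^2 - 12*I*k - 36))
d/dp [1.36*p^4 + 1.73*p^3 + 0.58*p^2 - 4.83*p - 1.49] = 5.44*p^3 + 5.19*p^2 + 1.16*p - 4.83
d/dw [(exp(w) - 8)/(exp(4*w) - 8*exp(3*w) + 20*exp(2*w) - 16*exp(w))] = (-3*exp(3*w) + 42*exp(2*w) - 128*exp(w) + 64)*exp(-w)/(exp(5*w) - 14*exp(4*w) + 76*exp(3*w) - 200*exp(2*w) + 256*exp(w) - 128)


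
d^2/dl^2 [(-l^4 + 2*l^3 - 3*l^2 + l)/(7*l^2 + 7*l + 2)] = 2*(-49*l^6 - 147*l^5 - 189*l^4 + 154*l^3 + 186*l^2 - 18*l - 26)/(343*l^6 + 1029*l^5 + 1323*l^4 + 931*l^3 + 378*l^2 + 84*l + 8)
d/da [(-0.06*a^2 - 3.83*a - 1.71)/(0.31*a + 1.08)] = (-0.0186*a^2 - 0.1296*a - 3.6063)/(0.0961*a^2 + 0.6696*a + 1.1664)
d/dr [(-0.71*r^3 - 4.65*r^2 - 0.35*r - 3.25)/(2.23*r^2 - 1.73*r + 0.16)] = (-1.5833*r^4 + 2.4566*r^3 + 8.4842*r^2 + 13.007*r - 5.6785)/(4.9729*r^4 - 7.7158*r^3 + 3.7065*r^2 - 0.5536*r + 0.0256)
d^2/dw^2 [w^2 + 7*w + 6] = 2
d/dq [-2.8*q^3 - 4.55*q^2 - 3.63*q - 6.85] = -8.4*q^2 - 9.1*q - 3.63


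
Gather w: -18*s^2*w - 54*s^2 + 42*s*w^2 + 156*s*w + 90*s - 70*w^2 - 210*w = -54*s^2 + 90*s + w^2*(42*s - 70) + w*(-18*s^2 + 156*s - 210)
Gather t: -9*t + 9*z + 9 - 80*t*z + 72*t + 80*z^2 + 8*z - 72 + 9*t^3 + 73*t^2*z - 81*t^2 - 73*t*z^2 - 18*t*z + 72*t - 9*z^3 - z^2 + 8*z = 9*t^3 + t^2*(73*z - 81) + t*(-73*z^2 - 98*z + 135) - 9*z^3 + 79*z^2 + 25*z - 63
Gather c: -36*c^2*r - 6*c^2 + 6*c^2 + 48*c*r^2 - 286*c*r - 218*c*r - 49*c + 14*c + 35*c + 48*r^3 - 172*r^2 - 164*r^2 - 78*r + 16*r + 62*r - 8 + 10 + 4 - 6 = -36*c^2*r + c*(48*r^2 - 504*r) + 48*r^3 - 336*r^2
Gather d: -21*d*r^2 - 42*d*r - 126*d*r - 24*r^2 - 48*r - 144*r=d*(-21*r^2 - 168*r) - 24*r^2 - 192*r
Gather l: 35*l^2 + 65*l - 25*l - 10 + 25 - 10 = 35*l^2 + 40*l + 5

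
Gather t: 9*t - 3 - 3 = 9*t - 6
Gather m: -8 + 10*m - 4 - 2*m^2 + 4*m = -2*m^2 + 14*m - 12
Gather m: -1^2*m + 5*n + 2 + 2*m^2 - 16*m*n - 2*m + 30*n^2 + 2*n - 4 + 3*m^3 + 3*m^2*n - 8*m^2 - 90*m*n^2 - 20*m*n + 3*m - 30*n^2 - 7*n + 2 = 3*m^3 + m^2*(3*n - 6) + m*(-90*n^2 - 36*n)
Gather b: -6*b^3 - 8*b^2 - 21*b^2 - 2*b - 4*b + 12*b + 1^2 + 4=-6*b^3 - 29*b^2 + 6*b + 5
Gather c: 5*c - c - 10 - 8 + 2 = 4*c - 16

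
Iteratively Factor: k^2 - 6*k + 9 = (k - 3)*(k - 3)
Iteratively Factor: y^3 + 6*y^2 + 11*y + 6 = (y + 2)*(y^2 + 4*y + 3) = (y + 1)*(y + 2)*(y + 3)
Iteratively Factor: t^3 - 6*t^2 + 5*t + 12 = (t - 3)*(t^2 - 3*t - 4) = (t - 3)*(t + 1)*(t - 4)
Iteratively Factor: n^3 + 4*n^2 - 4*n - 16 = (n + 2)*(n^2 + 2*n - 8) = (n + 2)*(n + 4)*(n - 2)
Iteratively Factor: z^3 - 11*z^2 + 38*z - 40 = (z - 4)*(z^2 - 7*z + 10) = (z - 5)*(z - 4)*(z - 2)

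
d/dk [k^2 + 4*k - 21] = 2*k + 4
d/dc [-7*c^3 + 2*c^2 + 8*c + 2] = -21*c^2 + 4*c + 8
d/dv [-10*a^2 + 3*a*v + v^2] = 3*a + 2*v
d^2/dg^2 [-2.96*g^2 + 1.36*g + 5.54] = -5.92000000000000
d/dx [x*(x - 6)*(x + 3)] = 3*x^2 - 6*x - 18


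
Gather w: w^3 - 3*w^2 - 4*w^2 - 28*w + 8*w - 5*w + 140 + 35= w^3 - 7*w^2 - 25*w + 175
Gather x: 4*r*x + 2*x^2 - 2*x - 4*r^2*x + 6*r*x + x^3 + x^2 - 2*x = x^3 + 3*x^2 + x*(-4*r^2 + 10*r - 4)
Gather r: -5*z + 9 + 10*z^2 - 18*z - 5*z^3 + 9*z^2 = -5*z^3 + 19*z^2 - 23*z + 9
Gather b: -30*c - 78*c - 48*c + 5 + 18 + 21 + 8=52 - 156*c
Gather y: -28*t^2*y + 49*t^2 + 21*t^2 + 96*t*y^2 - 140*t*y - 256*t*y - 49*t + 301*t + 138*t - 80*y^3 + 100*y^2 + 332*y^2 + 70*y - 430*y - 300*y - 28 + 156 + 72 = 70*t^2 + 390*t - 80*y^3 + y^2*(96*t + 432) + y*(-28*t^2 - 396*t - 660) + 200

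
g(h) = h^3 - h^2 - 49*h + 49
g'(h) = 3*h^2 - 2*h - 49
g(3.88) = -97.76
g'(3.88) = -11.60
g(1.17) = -8.10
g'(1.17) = -47.23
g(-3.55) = 165.61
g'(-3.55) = -4.09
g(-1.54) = 118.44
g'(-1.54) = -38.81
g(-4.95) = 145.76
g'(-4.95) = 34.41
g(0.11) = 43.60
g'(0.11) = -49.18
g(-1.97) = 134.00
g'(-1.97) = -33.42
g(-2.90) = 158.30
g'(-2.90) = -17.97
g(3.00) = -80.00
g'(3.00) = -28.00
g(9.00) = 256.00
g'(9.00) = 176.00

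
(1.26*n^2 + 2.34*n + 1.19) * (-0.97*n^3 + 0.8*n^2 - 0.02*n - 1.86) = -1.2222*n^5 - 1.2618*n^4 + 0.6925*n^3 - 1.4384*n^2 - 4.3762*n - 2.2134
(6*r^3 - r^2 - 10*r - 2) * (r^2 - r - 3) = 6*r^5 - 7*r^4 - 27*r^3 + 11*r^2 + 32*r + 6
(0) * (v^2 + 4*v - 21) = 0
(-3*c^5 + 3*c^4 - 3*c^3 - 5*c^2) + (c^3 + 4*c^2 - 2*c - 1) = -3*c^5 + 3*c^4 - 2*c^3 - c^2 - 2*c - 1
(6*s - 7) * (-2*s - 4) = -12*s^2 - 10*s + 28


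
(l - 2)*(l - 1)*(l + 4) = l^3 + l^2 - 10*l + 8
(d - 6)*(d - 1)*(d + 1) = d^3 - 6*d^2 - d + 6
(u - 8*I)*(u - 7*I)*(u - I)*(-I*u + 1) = -I*u^4 - 15*u^3 + 55*I*u^2 - 15*u + 56*I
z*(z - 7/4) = z^2 - 7*z/4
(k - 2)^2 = k^2 - 4*k + 4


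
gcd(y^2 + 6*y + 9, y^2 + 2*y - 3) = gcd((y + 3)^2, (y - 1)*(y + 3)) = y + 3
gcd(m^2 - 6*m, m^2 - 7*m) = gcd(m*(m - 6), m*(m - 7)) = m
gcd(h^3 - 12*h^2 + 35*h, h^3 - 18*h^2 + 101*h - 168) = h - 7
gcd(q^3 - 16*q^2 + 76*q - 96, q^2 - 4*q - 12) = q - 6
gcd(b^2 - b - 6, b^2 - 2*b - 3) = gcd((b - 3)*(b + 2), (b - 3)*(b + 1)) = b - 3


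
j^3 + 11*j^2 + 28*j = j*(j + 4)*(j + 7)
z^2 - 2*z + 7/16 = (z - 7/4)*(z - 1/4)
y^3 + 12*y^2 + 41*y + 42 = (y + 2)*(y + 3)*(y + 7)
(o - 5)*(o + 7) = o^2 + 2*o - 35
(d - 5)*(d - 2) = d^2 - 7*d + 10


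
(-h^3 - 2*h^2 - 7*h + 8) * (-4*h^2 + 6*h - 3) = 4*h^5 + 2*h^4 + 19*h^3 - 68*h^2 + 69*h - 24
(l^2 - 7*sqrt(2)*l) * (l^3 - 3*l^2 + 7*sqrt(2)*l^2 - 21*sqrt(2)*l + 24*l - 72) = l^5 - 3*l^4 - 74*l^3 - 168*sqrt(2)*l^2 + 222*l^2 + 504*sqrt(2)*l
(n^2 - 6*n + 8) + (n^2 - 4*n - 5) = 2*n^2 - 10*n + 3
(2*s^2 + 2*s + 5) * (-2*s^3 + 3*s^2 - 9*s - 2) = -4*s^5 + 2*s^4 - 22*s^3 - 7*s^2 - 49*s - 10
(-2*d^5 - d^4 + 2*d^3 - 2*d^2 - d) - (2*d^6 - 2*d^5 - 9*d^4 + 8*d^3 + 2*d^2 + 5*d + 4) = -2*d^6 + 8*d^4 - 6*d^3 - 4*d^2 - 6*d - 4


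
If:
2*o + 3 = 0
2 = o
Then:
No Solution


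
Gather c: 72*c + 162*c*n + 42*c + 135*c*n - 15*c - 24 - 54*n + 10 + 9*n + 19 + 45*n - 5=c*(297*n + 99)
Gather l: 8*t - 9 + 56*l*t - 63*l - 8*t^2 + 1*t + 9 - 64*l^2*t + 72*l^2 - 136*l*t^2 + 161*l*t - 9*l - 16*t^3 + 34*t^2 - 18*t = l^2*(72 - 64*t) + l*(-136*t^2 + 217*t - 72) - 16*t^3 + 26*t^2 - 9*t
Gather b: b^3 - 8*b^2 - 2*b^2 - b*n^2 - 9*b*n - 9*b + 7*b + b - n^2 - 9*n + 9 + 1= b^3 - 10*b^2 + b*(-n^2 - 9*n - 1) - n^2 - 9*n + 10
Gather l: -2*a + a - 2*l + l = -a - l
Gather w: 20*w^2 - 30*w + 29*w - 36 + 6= 20*w^2 - w - 30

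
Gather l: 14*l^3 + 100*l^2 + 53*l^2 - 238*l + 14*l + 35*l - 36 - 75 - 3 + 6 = 14*l^3 + 153*l^2 - 189*l - 108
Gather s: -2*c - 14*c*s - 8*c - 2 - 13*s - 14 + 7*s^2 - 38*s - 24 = -10*c + 7*s^2 + s*(-14*c - 51) - 40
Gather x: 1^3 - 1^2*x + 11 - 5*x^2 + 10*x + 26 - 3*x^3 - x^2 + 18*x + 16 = -3*x^3 - 6*x^2 + 27*x + 54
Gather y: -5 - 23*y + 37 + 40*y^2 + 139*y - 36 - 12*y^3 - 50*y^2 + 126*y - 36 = -12*y^3 - 10*y^2 + 242*y - 40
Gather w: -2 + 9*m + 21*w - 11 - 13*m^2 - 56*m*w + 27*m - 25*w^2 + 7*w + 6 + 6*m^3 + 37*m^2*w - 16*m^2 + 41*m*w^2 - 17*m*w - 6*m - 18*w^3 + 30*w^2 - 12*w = 6*m^3 - 29*m^2 + 30*m - 18*w^3 + w^2*(41*m + 5) + w*(37*m^2 - 73*m + 16) - 7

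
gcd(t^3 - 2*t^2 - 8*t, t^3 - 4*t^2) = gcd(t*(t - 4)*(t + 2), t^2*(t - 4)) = t^2 - 4*t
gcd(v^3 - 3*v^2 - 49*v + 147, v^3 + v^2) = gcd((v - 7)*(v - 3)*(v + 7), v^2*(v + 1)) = 1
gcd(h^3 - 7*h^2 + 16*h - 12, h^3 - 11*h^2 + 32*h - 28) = h^2 - 4*h + 4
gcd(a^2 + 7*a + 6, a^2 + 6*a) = a + 6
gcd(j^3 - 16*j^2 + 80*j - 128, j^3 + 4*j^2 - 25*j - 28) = j - 4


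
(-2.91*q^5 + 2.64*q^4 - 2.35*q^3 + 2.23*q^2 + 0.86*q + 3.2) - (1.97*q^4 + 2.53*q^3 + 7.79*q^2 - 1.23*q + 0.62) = -2.91*q^5 + 0.67*q^4 - 4.88*q^3 - 5.56*q^2 + 2.09*q + 2.58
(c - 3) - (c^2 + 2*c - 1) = -c^2 - c - 2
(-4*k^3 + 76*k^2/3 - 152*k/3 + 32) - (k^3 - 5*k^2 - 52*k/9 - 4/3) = -5*k^3 + 91*k^2/3 - 404*k/9 + 100/3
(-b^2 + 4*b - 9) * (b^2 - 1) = -b^4 + 4*b^3 - 8*b^2 - 4*b + 9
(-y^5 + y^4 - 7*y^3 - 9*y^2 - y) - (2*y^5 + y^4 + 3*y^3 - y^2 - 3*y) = -3*y^5 - 10*y^3 - 8*y^2 + 2*y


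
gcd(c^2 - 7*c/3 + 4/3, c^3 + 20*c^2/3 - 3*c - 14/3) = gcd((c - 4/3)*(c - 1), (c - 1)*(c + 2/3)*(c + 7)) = c - 1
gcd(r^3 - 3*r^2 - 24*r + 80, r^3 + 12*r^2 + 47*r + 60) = r + 5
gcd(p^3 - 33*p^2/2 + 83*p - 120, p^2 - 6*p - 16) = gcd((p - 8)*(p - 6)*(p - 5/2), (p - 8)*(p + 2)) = p - 8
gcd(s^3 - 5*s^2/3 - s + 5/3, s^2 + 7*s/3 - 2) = 1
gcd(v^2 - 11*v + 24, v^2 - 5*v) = 1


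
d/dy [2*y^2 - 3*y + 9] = 4*y - 3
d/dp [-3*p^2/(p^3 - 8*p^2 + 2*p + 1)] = 3*p*(p^3 - 2*p - 2)/(p^6 - 16*p^5 + 68*p^4 - 30*p^3 - 12*p^2 + 4*p + 1)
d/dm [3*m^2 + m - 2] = 6*m + 1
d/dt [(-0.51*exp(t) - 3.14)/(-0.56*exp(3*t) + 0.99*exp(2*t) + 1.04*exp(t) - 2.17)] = (-0.5712*exp(3*t) - 4.7703*exp(2*t) + 6.2172*exp(t) + 4.3723)*exp(t)/(0.3136*exp(6*t) - 1.1088*exp(5*t) - 0.1847*exp(4*t) + 4.4896*exp(3*t) - 3.215*exp(2*t) - 4.5136*exp(t) + 4.7089)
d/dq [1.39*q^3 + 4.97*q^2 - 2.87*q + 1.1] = 4.17*q^2 + 9.94*q - 2.87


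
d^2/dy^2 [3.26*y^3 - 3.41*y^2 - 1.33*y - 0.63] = 19.56*y - 6.82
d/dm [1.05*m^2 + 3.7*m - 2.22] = 2.1*m + 3.7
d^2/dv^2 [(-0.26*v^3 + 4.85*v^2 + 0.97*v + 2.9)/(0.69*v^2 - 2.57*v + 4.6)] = (1.11022302462516e-16*v^5 - 3.5527136788005e-15*v^4 + 16.340576*v^3 - 65.63694*v^2 - 82.3377*v + 248.0859)/(0.328509*v^6 - 3.670731*v^5 + 20.242323*v^4 - 65.917673*v^3 + 134.94882*v^2 - 163.1436*v + 97.336)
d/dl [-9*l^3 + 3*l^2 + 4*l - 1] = -27*l^2 + 6*l + 4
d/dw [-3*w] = -3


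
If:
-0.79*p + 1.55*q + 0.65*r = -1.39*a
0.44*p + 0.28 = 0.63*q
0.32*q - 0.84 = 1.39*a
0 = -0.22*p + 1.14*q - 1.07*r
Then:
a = -0.56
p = -0.35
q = 0.20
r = 0.29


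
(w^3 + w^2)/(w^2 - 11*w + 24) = w^2*(w + 1)/(w^2 - 11*w + 24)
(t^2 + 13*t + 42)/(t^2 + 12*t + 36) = (t + 7)/(t + 6)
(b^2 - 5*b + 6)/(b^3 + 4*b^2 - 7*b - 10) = (b - 3)/(b^2 + 6*b + 5)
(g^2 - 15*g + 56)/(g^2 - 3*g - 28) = (g - 8)/(g + 4)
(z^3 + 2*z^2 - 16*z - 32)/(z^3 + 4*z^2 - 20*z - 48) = (z + 4)/(z + 6)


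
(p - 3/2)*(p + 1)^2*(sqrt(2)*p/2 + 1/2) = sqrt(2)*p^4/2 + sqrt(2)*p^3/4 + p^3/2 - sqrt(2)*p^2 + p^2/4 - 3*sqrt(2)*p/4 - p - 3/4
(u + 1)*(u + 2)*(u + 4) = u^3 + 7*u^2 + 14*u + 8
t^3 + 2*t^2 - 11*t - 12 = (t - 3)*(t + 1)*(t + 4)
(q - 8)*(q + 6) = q^2 - 2*q - 48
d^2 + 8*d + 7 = (d + 1)*(d + 7)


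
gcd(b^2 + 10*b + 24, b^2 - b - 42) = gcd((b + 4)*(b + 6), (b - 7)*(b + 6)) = b + 6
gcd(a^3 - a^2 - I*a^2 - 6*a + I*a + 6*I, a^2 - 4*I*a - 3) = a - I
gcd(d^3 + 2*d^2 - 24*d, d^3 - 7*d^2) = d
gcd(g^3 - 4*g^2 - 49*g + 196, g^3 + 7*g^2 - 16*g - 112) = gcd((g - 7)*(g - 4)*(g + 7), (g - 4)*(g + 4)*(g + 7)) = g^2 + 3*g - 28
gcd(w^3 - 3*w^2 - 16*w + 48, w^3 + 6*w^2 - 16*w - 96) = w^2 - 16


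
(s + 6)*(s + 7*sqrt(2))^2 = s^3 + 6*s^2 + 14*sqrt(2)*s^2 + 98*s + 84*sqrt(2)*s + 588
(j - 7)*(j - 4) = j^2 - 11*j + 28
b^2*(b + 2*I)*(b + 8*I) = b^4 + 10*I*b^3 - 16*b^2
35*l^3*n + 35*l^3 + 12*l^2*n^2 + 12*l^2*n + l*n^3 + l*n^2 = (5*l + n)*(7*l + n)*(l*n + l)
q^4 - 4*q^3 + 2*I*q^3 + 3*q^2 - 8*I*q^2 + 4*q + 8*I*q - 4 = (q - 2)^2*(q + I)^2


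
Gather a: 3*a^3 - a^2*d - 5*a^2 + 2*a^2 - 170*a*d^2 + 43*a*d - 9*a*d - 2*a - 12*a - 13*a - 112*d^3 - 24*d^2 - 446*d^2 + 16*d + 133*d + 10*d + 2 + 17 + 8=3*a^3 + a^2*(-d - 3) + a*(-170*d^2 + 34*d - 27) - 112*d^3 - 470*d^2 + 159*d + 27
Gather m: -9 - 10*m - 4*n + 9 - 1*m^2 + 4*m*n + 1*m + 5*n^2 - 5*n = -m^2 + m*(4*n - 9) + 5*n^2 - 9*n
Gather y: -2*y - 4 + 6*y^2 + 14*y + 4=6*y^2 + 12*y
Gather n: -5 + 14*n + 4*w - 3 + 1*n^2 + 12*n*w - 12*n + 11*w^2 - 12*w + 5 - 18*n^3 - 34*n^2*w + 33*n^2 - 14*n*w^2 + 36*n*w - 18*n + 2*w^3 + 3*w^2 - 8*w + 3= -18*n^3 + n^2*(34 - 34*w) + n*(-14*w^2 + 48*w - 16) + 2*w^3 + 14*w^2 - 16*w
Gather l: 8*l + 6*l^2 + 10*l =6*l^2 + 18*l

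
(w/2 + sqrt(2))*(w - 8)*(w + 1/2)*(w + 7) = w^4/2 - w^3/4 + sqrt(2)*w^3 - 113*w^2/4 - sqrt(2)*w^2/2 - 113*sqrt(2)*w/2 - 14*w - 28*sqrt(2)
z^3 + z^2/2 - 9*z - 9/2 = (z - 3)*(z + 1/2)*(z + 3)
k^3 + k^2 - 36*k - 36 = (k - 6)*(k + 1)*(k + 6)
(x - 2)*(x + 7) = x^2 + 5*x - 14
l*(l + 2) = l^2 + 2*l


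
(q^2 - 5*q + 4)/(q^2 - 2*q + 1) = (q - 4)/(q - 1)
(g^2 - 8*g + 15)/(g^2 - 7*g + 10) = (g - 3)/(g - 2)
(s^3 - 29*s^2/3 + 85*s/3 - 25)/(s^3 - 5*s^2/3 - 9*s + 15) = (s - 5)/(s + 3)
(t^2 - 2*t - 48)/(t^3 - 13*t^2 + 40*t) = (t + 6)/(t*(t - 5))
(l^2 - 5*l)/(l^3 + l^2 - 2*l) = (l - 5)/(l^2 + l - 2)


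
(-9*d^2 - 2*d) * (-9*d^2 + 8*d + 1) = 81*d^4 - 54*d^3 - 25*d^2 - 2*d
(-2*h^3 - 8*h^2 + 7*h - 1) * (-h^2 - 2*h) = 2*h^5 + 12*h^4 + 9*h^3 - 13*h^2 + 2*h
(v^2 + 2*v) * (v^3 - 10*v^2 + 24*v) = v^5 - 8*v^4 + 4*v^3 + 48*v^2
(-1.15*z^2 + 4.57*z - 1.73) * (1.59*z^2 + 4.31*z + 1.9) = -1.8285*z^4 + 2.3098*z^3 + 14.761*z^2 + 1.2267*z - 3.287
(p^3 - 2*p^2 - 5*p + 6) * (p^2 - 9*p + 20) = p^5 - 11*p^4 + 33*p^3 + 11*p^2 - 154*p + 120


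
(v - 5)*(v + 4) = v^2 - v - 20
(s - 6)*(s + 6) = s^2 - 36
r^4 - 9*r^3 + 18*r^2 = r^2*(r - 6)*(r - 3)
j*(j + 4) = j^2 + 4*j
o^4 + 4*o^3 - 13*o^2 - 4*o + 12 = (o - 2)*(o - 1)*(o + 1)*(o + 6)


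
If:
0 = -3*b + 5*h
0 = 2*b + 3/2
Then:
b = -3/4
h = -9/20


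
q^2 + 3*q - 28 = (q - 4)*(q + 7)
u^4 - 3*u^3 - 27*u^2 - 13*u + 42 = (u - 7)*(u - 1)*(u + 2)*(u + 3)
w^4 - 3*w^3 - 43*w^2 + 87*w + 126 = (w - 7)*(w - 3)*(w + 1)*(w + 6)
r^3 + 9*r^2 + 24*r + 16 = (r + 1)*(r + 4)^2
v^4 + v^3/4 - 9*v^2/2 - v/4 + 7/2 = (v - 7/4)*(v - 1)*(v + 1)*(v + 2)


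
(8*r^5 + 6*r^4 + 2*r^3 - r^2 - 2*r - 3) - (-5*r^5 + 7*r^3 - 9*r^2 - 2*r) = 13*r^5 + 6*r^4 - 5*r^3 + 8*r^2 - 3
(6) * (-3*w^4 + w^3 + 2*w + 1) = -18*w^4 + 6*w^3 + 12*w + 6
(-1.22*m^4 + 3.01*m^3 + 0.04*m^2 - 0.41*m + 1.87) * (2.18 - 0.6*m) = 0.732*m^5 - 4.4656*m^4 + 6.5378*m^3 + 0.3332*m^2 - 2.0158*m + 4.0766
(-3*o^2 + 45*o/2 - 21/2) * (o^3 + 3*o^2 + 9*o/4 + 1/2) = -3*o^5 + 27*o^4/2 + 201*o^3/4 + 141*o^2/8 - 99*o/8 - 21/4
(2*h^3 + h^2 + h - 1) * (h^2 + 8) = 2*h^5 + h^4 + 17*h^3 + 7*h^2 + 8*h - 8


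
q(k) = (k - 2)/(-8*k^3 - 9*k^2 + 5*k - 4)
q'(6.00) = 0.00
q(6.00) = 0.00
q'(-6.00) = 0.00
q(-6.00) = -0.00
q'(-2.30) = -0.27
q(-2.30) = -0.13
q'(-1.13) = -0.28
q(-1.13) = 0.33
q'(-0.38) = 0.29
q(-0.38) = 0.35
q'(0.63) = -0.68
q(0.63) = 0.21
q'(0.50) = -0.88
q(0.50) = 0.32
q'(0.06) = 0.27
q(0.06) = 0.52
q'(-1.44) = -1.98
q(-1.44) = 0.58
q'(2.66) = -0.00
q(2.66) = -0.00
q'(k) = (k - 2)*(24*k^2 + 18*k - 5)/(-8*k^3 - 9*k^2 + 5*k - 4)^2 + 1/(-8*k^3 - 9*k^2 + 5*k - 4) = (16*k^3 - 39*k^2 - 36*k + 6)/(64*k^6 + 144*k^5 + k^4 - 26*k^3 + 97*k^2 - 40*k + 16)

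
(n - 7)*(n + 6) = n^2 - n - 42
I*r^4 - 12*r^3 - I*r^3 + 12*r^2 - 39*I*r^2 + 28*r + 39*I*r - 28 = (r + I)*(r + 4*I)*(r + 7*I)*(I*r - I)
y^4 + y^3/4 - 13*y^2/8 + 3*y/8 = y*(y - 1)*(y - 1/4)*(y + 3/2)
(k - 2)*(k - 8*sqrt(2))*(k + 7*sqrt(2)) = k^3 - 2*k^2 - sqrt(2)*k^2 - 112*k + 2*sqrt(2)*k + 224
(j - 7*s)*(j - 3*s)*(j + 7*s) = j^3 - 3*j^2*s - 49*j*s^2 + 147*s^3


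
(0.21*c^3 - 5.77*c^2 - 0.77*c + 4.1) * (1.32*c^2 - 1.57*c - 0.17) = 0.2772*c^5 - 7.9461*c^4 + 8.0068*c^3 + 7.6018*c^2 - 6.3061*c - 0.697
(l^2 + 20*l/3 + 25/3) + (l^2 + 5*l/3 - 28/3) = 2*l^2 + 25*l/3 - 1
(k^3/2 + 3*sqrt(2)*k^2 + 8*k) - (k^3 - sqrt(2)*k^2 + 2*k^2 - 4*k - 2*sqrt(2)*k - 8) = -k^3/2 - 2*k^2 + 4*sqrt(2)*k^2 + 2*sqrt(2)*k + 12*k + 8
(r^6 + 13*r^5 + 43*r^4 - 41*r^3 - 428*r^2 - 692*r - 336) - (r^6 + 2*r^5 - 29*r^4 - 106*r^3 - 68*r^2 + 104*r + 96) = 11*r^5 + 72*r^4 + 65*r^3 - 360*r^2 - 796*r - 432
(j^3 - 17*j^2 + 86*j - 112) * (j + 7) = j^4 - 10*j^3 - 33*j^2 + 490*j - 784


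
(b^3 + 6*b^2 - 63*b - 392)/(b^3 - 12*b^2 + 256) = (b^2 + 14*b + 49)/(b^2 - 4*b - 32)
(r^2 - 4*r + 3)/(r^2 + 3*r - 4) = (r - 3)/(r + 4)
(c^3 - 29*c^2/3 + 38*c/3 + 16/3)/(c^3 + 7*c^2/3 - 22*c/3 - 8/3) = (c - 8)/(c + 4)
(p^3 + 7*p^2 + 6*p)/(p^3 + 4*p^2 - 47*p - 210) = p*(p + 1)/(p^2 - 2*p - 35)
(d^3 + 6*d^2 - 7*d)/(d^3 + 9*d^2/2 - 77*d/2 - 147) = 2*d*(d - 1)/(2*d^2 - 5*d - 42)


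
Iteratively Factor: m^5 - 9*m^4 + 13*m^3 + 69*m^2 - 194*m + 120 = (m - 5)*(m^4 - 4*m^3 - 7*m^2 + 34*m - 24) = (m - 5)*(m + 3)*(m^3 - 7*m^2 + 14*m - 8) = (m - 5)*(m - 4)*(m + 3)*(m^2 - 3*m + 2) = (m - 5)*(m - 4)*(m - 2)*(m + 3)*(m - 1)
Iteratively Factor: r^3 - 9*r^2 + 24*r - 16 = (r - 4)*(r^2 - 5*r + 4) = (r - 4)*(r - 1)*(r - 4)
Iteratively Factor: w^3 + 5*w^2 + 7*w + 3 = (w + 3)*(w^2 + 2*w + 1) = (w + 1)*(w + 3)*(w + 1)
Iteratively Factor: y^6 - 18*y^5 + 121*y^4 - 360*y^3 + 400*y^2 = (y - 5)*(y^5 - 13*y^4 + 56*y^3 - 80*y^2) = (y - 5)*(y - 4)*(y^4 - 9*y^3 + 20*y^2) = y*(y - 5)*(y - 4)*(y^3 - 9*y^2 + 20*y) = y^2*(y - 5)*(y - 4)*(y^2 - 9*y + 20) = y^2*(y - 5)^2*(y - 4)*(y - 4)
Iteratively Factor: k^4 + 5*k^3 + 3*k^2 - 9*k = (k + 3)*(k^3 + 2*k^2 - 3*k) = (k + 3)^2*(k^2 - k) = k*(k + 3)^2*(k - 1)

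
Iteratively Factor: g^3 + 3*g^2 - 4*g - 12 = (g - 2)*(g^2 + 5*g + 6) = (g - 2)*(g + 3)*(g + 2)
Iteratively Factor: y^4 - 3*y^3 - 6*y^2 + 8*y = (y + 2)*(y^3 - 5*y^2 + 4*y) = (y - 4)*(y + 2)*(y^2 - y) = (y - 4)*(y - 1)*(y + 2)*(y)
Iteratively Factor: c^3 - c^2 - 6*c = (c + 2)*(c^2 - 3*c) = c*(c + 2)*(c - 3)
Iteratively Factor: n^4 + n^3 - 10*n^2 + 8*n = (n + 4)*(n^3 - 3*n^2 + 2*n) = n*(n + 4)*(n^2 - 3*n + 2) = n*(n - 2)*(n + 4)*(n - 1)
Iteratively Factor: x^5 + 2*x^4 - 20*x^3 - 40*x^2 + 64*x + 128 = (x + 2)*(x^4 - 20*x^2 + 64) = (x - 4)*(x + 2)*(x^3 + 4*x^2 - 4*x - 16) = (x - 4)*(x + 2)*(x + 4)*(x^2 - 4) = (x - 4)*(x + 2)^2*(x + 4)*(x - 2)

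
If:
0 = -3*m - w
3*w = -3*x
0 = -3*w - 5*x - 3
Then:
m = -1/2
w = 3/2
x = -3/2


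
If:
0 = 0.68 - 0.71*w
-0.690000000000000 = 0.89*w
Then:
No Solution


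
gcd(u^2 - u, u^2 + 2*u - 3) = u - 1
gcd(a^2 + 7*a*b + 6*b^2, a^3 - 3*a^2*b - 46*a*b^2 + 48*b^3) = a + 6*b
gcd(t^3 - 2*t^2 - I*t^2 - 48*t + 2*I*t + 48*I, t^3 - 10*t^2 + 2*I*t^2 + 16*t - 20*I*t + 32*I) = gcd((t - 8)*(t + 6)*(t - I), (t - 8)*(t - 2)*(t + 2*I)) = t - 8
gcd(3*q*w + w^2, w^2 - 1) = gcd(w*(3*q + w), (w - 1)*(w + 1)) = 1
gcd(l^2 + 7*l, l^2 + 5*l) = l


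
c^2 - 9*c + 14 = (c - 7)*(c - 2)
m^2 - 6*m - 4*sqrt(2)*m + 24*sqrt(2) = (m - 6)*(m - 4*sqrt(2))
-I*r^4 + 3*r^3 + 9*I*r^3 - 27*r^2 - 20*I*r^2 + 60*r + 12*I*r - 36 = (r - 6)*(r - 2)*(r + 3*I)*(-I*r + I)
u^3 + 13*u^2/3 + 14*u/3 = u*(u + 2)*(u + 7/3)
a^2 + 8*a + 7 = (a + 1)*(a + 7)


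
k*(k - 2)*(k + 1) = k^3 - k^2 - 2*k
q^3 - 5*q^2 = q^2*(q - 5)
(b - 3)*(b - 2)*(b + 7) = b^3 + 2*b^2 - 29*b + 42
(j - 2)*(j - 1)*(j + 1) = j^3 - 2*j^2 - j + 2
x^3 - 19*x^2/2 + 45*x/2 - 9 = (x - 6)*(x - 3)*(x - 1/2)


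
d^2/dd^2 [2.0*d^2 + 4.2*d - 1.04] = 4.00000000000000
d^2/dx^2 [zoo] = 0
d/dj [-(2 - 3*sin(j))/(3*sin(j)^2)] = (4 - 3*sin(j))*cos(j)/(3*sin(j)^3)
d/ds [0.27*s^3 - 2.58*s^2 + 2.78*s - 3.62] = 0.81*s^2 - 5.16*s + 2.78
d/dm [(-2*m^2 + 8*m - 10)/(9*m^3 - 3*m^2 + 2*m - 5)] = 2*(9*m^4 - 72*m^3 + 145*m^2 - 20*m - 10)/(81*m^6 - 54*m^5 + 45*m^4 - 102*m^3 + 34*m^2 - 20*m + 25)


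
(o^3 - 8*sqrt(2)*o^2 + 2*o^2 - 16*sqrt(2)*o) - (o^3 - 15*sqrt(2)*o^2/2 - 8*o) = -sqrt(2)*o^2/2 + 2*o^2 - 16*sqrt(2)*o + 8*o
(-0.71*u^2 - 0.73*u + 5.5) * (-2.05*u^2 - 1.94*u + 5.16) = 1.4555*u^4 + 2.8739*u^3 - 13.5224*u^2 - 14.4368*u + 28.38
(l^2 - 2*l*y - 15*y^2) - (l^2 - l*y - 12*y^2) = -l*y - 3*y^2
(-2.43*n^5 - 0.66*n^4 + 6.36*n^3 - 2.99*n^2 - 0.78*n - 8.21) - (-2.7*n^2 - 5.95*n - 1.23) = -2.43*n^5 - 0.66*n^4 + 6.36*n^3 - 0.29*n^2 + 5.17*n - 6.98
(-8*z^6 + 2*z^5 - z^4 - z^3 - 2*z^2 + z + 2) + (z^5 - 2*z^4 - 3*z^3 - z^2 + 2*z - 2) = -8*z^6 + 3*z^5 - 3*z^4 - 4*z^3 - 3*z^2 + 3*z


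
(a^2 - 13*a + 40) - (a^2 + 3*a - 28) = 68 - 16*a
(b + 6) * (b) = b^2 + 6*b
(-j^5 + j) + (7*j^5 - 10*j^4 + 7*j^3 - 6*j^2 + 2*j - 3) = 6*j^5 - 10*j^4 + 7*j^3 - 6*j^2 + 3*j - 3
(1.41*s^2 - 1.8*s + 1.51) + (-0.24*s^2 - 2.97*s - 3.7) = 1.17*s^2 - 4.77*s - 2.19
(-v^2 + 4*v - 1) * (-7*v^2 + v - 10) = 7*v^4 - 29*v^3 + 21*v^2 - 41*v + 10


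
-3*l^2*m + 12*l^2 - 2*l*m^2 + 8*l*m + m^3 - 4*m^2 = (-3*l + m)*(l + m)*(m - 4)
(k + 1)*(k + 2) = k^2 + 3*k + 2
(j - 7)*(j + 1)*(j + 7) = j^3 + j^2 - 49*j - 49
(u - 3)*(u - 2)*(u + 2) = u^3 - 3*u^2 - 4*u + 12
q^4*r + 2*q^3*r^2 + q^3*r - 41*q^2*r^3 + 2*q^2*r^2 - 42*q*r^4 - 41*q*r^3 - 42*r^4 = (q - 6*r)*(q + r)*(q + 7*r)*(q*r + r)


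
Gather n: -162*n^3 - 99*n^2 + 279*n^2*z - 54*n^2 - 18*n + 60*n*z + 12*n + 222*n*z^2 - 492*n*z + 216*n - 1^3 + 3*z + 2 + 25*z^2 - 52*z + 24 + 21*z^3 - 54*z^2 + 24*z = -162*n^3 + n^2*(279*z - 153) + n*(222*z^2 - 432*z + 210) + 21*z^3 - 29*z^2 - 25*z + 25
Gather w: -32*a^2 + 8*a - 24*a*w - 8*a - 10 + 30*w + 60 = -32*a^2 + w*(30 - 24*a) + 50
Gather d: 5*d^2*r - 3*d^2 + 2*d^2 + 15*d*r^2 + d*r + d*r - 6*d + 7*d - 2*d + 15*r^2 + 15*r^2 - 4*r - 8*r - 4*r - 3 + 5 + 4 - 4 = d^2*(5*r - 1) + d*(15*r^2 + 2*r - 1) + 30*r^2 - 16*r + 2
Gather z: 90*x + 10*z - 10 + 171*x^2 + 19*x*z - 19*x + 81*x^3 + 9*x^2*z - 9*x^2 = 81*x^3 + 162*x^2 + 71*x + z*(9*x^2 + 19*x + 10) - 10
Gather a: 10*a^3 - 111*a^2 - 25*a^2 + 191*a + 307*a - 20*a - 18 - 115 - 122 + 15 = 10*a^3 - 136*a^2 + 478*a - 240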